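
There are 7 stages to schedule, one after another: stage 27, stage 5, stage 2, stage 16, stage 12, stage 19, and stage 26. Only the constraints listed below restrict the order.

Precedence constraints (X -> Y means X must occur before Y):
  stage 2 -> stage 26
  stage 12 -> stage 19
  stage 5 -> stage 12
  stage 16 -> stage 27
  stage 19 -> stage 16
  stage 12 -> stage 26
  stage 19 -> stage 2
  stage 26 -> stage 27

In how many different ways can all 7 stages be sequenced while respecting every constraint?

3

Only stage 5 has no prerequisites, so it must go first.
Systematically extending each partial ordering one stage at a time and counting, there are 3 complete orderings.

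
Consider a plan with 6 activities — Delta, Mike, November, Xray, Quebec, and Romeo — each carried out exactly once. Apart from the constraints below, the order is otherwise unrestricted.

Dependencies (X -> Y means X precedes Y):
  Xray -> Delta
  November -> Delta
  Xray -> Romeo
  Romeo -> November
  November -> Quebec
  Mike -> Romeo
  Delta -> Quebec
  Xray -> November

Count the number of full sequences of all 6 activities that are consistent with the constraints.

2

2 activities have no prerequisites (Mike, Xray), so any of them could come first.
Enumerating by repeatedly choosing an available activity (one whose prerequisites are all placed) gives 2 distinct complete orderings.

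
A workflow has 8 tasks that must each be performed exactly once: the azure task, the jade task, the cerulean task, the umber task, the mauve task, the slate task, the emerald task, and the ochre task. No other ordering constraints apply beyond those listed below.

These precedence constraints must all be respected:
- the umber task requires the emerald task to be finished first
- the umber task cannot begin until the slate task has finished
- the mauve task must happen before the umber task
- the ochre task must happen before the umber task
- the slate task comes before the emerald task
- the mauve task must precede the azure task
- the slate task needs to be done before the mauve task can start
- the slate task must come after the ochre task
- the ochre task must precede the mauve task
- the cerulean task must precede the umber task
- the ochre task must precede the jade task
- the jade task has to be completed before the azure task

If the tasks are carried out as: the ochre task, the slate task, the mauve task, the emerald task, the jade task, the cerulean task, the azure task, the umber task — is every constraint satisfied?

Yes

Checking each listed constraint against this order: for instance, the ochre task is in position 1 and the umber task in position 8, so that constraint holds — and the remaining constraints check out the same way.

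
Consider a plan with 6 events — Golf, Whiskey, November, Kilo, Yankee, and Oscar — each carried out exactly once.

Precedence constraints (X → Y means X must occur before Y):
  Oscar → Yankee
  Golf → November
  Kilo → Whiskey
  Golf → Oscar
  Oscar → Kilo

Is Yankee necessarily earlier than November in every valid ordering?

No

Nothing in the constraints links Yankee and November; they are unordered relative to each other.
There exist valid orderings with November before Yankee, so Yankee is not required to come first.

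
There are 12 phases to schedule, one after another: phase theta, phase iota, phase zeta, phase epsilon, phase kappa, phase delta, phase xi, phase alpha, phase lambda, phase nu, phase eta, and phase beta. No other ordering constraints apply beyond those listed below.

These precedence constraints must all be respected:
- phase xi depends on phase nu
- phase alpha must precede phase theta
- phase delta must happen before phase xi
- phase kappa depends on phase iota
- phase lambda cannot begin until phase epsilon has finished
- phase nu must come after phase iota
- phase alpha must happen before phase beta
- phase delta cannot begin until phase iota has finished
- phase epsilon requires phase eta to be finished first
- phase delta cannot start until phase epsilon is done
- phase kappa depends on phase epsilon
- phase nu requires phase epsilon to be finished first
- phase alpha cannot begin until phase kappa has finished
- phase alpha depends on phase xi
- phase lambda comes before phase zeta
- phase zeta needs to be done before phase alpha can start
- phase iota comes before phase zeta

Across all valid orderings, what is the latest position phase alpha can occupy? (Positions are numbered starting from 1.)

Following every chain forward from phase alpha, the phases that must come later are phase theta, phase beta — 2 of them.
So at least 2 phases follow phase alpha, putting phase alpha no later than position 10. That position is achievable by scheduling everything else first.

10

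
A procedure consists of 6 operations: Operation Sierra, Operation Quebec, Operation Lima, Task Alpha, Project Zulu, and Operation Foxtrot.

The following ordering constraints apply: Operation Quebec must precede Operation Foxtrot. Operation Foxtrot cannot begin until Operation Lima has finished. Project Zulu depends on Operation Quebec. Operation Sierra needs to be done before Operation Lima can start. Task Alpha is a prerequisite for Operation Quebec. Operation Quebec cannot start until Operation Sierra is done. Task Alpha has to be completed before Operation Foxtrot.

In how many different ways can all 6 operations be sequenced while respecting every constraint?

The operations with no prerequisites are Operation Sierra, Task Alpha; any of them can be placed first.
Counting all ways to extend the partial order to a total order gives 12.

12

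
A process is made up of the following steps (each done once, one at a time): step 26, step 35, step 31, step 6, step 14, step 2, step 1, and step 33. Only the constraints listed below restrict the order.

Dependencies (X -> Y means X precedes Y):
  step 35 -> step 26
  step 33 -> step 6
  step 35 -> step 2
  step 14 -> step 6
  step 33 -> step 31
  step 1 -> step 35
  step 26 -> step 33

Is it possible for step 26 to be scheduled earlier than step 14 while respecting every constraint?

Nothing in the constraints forces step 14 before step 26 — there is no chain from step 14 to step 26.
So a valid ordering placing step 26 earlier than step 14 exists.

Yes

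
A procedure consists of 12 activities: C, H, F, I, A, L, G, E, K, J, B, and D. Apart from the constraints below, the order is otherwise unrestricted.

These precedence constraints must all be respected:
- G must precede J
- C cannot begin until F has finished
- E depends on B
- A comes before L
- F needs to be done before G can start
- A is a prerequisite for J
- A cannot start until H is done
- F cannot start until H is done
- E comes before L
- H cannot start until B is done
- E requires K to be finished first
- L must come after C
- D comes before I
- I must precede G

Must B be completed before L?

Yes

Following the dependencies: B → E → L.
So B must precede L in any valid ordering.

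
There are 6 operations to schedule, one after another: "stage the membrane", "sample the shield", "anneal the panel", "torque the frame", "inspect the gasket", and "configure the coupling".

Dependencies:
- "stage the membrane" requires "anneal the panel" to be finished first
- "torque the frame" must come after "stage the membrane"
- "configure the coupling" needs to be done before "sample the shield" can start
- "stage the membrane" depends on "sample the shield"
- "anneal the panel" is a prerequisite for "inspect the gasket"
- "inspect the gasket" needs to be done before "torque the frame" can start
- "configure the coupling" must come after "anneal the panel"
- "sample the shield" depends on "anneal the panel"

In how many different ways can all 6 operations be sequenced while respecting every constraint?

Only "anneal the panel" has no prerequisites, so it must go first.
Systematically extending each partial ordering one operation at a time and counting, there are 4 complete orderings.

4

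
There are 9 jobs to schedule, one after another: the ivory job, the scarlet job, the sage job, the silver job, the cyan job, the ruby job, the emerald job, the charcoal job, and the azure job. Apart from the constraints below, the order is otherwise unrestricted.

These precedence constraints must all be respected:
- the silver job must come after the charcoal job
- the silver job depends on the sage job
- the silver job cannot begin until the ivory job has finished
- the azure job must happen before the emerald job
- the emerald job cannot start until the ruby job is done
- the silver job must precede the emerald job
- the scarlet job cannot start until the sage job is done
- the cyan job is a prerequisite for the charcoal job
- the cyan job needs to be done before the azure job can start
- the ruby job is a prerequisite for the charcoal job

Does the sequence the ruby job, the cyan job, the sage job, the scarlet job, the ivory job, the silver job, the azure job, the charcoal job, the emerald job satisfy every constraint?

No

Here the charcoal job comes after the silver job.
But one of the constraints requires the charcoal job before the silver job, so this ordering violates it.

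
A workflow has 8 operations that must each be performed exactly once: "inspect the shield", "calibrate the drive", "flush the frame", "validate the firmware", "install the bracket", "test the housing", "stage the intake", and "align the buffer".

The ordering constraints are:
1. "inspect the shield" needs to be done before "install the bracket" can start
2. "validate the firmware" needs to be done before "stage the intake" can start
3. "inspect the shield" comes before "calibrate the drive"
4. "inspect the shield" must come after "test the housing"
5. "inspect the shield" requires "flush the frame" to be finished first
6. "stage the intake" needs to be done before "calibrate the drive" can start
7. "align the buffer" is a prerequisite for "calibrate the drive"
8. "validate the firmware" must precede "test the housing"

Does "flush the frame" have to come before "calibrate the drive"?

Yes

Tracing the constraints gives a chain: "flush the frame" → "inspect the shield" → "calibrate the drive".
Hence "flush the frame" necessarily comes before "calibrate the drive".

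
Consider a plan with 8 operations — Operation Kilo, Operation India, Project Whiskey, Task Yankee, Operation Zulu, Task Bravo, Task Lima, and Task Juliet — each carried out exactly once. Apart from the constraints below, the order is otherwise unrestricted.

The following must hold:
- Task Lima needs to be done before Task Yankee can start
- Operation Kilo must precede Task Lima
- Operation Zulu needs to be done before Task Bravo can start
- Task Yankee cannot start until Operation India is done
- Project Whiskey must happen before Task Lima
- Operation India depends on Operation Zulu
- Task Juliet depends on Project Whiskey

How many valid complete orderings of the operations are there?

3 operations have no prerequisites (Operation Kilo, Project Whiskey, Operation Zulu), so any of them could come first.
Systematically extending each partial ordering one operation at a time and counting, there are 545 complete orderings.

545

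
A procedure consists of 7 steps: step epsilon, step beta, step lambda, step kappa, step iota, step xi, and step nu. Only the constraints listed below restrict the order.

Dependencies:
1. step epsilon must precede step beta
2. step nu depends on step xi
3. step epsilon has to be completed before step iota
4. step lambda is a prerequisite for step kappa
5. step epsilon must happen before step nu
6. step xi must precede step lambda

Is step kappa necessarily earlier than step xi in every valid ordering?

No

The constraints actually force step xi before step kappa (via step xi → step lambda → step kappa), not the other way around.
So step kappa does not have to come before step xi — it cannot.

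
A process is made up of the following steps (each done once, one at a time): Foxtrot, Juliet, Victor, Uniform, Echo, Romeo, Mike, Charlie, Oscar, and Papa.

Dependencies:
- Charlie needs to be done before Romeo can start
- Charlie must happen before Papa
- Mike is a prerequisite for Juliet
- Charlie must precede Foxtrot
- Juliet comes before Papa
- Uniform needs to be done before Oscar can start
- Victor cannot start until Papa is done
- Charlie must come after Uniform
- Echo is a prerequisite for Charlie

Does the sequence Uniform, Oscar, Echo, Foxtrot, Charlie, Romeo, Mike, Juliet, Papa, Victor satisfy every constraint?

No

Here Charlie comes after Foxtrot.
That contradicts the constraint that Charlie must precede Foxtrot.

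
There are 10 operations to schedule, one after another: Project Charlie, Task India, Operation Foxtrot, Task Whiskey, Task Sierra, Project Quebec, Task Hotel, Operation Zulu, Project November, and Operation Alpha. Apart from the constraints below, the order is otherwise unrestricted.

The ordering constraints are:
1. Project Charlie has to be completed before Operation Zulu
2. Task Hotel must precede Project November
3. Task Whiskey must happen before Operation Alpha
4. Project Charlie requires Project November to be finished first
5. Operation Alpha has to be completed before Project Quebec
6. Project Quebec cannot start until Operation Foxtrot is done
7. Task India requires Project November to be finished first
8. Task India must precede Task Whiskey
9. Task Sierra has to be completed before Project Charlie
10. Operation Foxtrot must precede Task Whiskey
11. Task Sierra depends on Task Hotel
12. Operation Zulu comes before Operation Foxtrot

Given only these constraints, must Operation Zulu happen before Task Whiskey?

Tracing the constraints gives a chain: Operation Zulu → Operation Foxtrot → Task Whiskey.
That forces Operation Zulu before Task Whiskey in every valid schedule.

Yes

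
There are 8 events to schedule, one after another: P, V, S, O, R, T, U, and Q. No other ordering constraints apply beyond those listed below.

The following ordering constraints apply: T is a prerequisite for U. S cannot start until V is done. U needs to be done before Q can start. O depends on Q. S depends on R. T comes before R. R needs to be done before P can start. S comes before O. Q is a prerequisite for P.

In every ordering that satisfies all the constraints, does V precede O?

Yes

Chaining the stated constraints: V → S → O.
Hence V necessarily comes before O.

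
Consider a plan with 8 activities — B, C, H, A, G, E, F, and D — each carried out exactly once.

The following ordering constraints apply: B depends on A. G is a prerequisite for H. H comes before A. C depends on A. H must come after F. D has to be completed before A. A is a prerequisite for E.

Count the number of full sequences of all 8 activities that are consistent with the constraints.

48

The activities with no prerequisites are G, F, D; any of them can be placed first.
Systematically extending each partial ordering one activity at a time and counting, there are 48 complete orderings.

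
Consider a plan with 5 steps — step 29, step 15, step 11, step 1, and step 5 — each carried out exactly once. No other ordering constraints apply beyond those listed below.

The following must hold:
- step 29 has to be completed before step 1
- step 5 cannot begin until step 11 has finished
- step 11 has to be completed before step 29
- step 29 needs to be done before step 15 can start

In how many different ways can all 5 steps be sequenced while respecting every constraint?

8

Step 11 is the only step with nothing required before it, so every ordering starts there.
Enumerating by repeatedly choosing an available step (one whose prerequisites are all placed) gives 8 distinct complete orderings.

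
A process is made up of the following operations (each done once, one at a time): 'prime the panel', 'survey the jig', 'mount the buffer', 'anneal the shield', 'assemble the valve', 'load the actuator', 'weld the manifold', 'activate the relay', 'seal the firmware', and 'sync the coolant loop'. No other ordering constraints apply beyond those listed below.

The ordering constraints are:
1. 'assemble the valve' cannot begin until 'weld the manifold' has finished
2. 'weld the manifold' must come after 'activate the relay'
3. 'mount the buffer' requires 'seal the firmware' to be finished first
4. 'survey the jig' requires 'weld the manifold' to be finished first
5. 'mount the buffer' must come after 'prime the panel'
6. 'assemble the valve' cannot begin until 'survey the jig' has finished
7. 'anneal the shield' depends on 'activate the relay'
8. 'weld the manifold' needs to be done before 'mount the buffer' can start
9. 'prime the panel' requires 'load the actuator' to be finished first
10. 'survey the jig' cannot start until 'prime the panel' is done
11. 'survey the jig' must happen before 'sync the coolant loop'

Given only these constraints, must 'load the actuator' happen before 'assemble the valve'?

Yes

Tracing the constraints gives a chain: 'load the actuator' → 'prime the panel' → 'survey the jig' → 'assemble the valve'.
So 'load the actuator' must precede 'assemble the valve' in any valid ordering.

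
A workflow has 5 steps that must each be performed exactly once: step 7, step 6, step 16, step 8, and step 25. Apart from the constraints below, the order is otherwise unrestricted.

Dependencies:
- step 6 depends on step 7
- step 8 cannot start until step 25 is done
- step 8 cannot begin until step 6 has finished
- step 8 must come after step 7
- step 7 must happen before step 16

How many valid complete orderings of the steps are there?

11

2 steps have no prerequisites (step 7, step 25), so any of them could come first.
Systematically extending each partial ordering one step at a time and counting, there are 11 complete orderings.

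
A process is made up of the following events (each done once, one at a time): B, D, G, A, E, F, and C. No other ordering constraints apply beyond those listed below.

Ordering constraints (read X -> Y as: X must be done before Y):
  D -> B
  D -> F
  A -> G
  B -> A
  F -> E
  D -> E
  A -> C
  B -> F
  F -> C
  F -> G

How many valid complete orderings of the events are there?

14

D is the only event with nothing required before it, so every ordering starts there.
Systematically extending each partial ordering one event at a time and counting, there are 14 complete orderings.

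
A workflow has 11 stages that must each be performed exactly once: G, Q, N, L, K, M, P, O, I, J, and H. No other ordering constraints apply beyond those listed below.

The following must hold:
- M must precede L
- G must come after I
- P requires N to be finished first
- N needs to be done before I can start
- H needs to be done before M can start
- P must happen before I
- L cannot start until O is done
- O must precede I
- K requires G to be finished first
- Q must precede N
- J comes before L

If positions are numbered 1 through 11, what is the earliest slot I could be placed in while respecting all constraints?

5

Every stage that must precede I has to come before it. Tracing all chains that end at I, those stages are: Q, N, P, O — 4 in total.
So at minimum 4 stages come before I, putting I no earlier than position 5. That position is achievable by scheduling exactly those predecessors first.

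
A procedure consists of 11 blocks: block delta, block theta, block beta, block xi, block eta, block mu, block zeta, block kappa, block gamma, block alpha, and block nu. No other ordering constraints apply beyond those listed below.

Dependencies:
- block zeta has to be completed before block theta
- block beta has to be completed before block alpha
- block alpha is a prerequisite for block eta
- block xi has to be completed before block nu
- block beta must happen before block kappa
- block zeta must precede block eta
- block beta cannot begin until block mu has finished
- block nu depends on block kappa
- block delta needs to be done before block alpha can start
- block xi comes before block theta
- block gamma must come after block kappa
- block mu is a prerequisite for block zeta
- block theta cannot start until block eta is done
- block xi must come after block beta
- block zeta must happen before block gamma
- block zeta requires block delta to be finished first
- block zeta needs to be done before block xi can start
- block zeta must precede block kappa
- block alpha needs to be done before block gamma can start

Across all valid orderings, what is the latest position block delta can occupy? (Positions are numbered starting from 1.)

3

Every block that must follow block delta has to come after it. Tracing all chains starting from block delta, those blocks are: block theta, block xi, block eta, block zeta, block kappa, block gamma, block alpha, block nu — 8 in total.
So at least 8 blocks follow block delta, putting block delta no later than position 3. That position is achievable by scheduling everything else first.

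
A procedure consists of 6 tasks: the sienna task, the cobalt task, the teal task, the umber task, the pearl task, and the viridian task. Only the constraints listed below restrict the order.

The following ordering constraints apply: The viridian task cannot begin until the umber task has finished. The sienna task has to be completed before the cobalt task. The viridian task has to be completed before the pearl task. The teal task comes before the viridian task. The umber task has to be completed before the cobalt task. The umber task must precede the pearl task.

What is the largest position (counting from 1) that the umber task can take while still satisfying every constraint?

Every task that must follow the umber task has to come after it. Tracing all chains starting from the umber task, those tasks are: the cobalt task, the pearl task, the viridian task — 3 in total.
So at least 3 tasks follow the umber task, putting the umber task no later than position 3. That position is achievable by scheduling everything else first.

3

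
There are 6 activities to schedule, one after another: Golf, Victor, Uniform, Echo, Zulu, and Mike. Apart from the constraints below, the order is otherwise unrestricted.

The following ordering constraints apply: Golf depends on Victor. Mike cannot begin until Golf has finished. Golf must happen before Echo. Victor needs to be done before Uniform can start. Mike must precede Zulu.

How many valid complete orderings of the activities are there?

Victor is the only activity with nothing required before it, so every ordering starts there.
Enumerating by repeatedly choosing an available activity (one whose prerequisites are all placed) gives 15 distinct complete orderings.

15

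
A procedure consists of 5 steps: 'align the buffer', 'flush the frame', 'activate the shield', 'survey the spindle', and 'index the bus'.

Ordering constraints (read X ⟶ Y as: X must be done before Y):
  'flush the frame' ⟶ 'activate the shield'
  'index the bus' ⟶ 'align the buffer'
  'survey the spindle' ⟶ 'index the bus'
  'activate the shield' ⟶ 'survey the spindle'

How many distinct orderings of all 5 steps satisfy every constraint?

1

'flush the frame' is the only step with nothing required before it, so every ordering starts there.
Continuing from there, at each step only one step has all its prerequisites placed, so the ordering is fully determined — there is exactly 1.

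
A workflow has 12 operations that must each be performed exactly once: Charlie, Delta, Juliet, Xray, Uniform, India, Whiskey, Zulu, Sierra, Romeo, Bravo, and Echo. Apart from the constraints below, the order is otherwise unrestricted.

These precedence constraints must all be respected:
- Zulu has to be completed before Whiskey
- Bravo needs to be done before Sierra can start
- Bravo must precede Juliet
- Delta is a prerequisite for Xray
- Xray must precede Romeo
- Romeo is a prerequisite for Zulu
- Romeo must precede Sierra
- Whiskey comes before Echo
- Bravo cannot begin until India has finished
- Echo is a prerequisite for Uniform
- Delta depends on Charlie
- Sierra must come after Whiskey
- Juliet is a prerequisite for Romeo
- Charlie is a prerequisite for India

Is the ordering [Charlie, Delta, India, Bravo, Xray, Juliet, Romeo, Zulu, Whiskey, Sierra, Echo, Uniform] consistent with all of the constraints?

Going through the constraints one by one, each required predecessor appears earlier in the sequence than its dependent — e.g. Bravo (position 4) is before Sierra (position 10), as required.

Yes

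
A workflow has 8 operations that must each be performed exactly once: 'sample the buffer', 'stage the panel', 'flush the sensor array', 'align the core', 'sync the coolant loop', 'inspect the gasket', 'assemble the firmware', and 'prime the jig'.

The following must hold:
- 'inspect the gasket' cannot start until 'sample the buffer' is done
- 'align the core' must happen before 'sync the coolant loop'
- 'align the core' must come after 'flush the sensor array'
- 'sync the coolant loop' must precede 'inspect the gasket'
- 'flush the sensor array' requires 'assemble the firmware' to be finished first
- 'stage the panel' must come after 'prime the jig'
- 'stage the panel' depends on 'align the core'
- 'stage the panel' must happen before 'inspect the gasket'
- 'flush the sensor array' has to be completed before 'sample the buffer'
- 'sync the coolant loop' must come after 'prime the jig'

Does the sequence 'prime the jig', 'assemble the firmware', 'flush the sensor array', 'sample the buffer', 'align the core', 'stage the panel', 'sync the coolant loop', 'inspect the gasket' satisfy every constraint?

Yes

Every stated constraint is respected: 'prime the jig' sits at position 1, ahead of 'sync the coolant loop' at position 7, and each of the other listed pairs likewise has the predecessor earlier in the sequence.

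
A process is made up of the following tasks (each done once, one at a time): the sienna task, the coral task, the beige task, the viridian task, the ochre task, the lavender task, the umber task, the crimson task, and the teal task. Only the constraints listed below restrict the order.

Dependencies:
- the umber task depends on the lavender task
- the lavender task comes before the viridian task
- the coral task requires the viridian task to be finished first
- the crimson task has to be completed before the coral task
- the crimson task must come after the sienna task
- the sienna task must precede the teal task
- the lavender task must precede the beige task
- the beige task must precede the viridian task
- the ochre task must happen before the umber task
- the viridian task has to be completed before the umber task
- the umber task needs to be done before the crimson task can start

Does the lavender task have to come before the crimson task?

Following the dependencies: the lavender task → the umber task → the crimson task.
Hence the lavender task necessarily comes before the crimson task.

Yes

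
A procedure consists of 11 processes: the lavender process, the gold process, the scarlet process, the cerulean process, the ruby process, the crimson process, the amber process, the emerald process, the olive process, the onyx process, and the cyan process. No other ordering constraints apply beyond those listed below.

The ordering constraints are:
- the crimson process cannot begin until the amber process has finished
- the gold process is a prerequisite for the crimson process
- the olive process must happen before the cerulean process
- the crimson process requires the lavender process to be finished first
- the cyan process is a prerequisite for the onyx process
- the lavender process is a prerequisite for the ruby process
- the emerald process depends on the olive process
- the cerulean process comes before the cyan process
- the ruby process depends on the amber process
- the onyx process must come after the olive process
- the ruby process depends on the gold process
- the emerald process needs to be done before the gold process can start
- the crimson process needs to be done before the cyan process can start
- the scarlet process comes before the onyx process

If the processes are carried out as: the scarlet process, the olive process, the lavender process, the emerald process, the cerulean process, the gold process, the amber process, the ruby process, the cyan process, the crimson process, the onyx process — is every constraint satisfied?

The sequence places the cyan process ahead of the crimson process.
That contradicts the constraint that the crimson process must precede the cyan process.

No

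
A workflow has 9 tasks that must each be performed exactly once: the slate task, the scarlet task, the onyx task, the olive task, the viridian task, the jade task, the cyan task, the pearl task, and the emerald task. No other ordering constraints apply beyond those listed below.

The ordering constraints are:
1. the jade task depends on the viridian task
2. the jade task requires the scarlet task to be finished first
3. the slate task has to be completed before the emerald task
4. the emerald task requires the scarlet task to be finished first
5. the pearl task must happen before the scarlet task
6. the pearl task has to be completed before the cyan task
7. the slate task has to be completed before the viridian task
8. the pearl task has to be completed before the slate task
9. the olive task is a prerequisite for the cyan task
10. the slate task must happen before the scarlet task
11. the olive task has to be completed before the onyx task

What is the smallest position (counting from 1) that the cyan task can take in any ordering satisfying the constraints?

3

The tasks that are forced before the cyan task, directly or transitively, are the olive task, the pearl task. That's 2 tasks.
With 2 mandatory predecessors, the earliest the cyan task can sit is position 2+1 = 3, and placing just those 2 first achieves it.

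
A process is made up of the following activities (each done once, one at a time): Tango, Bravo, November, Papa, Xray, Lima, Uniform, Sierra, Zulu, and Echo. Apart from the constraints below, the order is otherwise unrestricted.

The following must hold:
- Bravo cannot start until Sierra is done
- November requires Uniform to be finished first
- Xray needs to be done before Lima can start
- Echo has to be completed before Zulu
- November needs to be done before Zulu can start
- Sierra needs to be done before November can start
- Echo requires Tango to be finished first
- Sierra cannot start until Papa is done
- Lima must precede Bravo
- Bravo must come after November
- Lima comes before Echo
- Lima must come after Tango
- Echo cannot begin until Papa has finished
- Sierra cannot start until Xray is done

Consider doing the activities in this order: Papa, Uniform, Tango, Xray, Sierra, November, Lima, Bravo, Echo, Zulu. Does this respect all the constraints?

Going through the constraints one by one, each required predecessor appears earlier in the sequence than its dependent — e.g. Papa (position 1) is before Echo (position 9), as required.

Yes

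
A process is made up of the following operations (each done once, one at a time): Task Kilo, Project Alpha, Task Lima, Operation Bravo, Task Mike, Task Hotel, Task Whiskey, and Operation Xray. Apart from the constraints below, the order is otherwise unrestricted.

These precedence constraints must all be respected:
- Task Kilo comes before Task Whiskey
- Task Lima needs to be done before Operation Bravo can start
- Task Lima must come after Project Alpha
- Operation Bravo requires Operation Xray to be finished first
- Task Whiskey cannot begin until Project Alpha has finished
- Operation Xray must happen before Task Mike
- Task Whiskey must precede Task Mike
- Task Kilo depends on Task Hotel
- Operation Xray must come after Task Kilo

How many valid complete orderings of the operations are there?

2 operations have no prerequisites (Project Alpha, Task Hotel), so any of them could come first.
Enumerating by repeatedly choosing an available operation (one whose prerequisites are all placed) gives 69 distinct complete orderings.

69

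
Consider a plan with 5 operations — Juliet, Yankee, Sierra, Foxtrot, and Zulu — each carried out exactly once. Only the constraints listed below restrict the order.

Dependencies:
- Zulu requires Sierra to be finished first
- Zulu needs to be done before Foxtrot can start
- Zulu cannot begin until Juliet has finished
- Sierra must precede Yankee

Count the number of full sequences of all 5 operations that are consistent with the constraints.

7

The operations with no prerequisites are Juliet, Sierra; any of them can be placed first.
Systematically extending each partial ordering one operation at a time and counting, there are 7 complete orderings.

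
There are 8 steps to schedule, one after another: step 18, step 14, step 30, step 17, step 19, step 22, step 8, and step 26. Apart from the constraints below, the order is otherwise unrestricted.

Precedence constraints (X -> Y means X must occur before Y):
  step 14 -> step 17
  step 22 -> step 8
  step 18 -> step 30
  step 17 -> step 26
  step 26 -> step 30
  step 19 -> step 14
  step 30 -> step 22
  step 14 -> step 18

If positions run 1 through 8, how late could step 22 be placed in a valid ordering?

7

The only step forced after step 22 (directly or by a chain) is step 8.
So at least 1 step follows step 22, putting step 22 no later than position 7. That position is achievable by scheduling everything else first.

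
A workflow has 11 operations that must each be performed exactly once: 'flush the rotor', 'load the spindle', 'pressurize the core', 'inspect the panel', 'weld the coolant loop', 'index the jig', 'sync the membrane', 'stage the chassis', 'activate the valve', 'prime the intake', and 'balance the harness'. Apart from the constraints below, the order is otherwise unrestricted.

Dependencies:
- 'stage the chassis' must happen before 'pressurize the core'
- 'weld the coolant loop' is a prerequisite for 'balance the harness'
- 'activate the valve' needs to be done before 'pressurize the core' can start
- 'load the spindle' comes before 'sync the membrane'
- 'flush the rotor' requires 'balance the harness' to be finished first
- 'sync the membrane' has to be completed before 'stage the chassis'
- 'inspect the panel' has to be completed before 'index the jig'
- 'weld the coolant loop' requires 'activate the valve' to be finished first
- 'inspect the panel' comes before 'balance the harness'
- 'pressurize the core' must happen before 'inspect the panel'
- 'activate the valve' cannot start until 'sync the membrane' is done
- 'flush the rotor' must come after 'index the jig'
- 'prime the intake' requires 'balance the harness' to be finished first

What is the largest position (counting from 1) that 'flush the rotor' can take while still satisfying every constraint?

No constraint forces any operation after 'flush the rotor', so it can be placed last, in position 11.

11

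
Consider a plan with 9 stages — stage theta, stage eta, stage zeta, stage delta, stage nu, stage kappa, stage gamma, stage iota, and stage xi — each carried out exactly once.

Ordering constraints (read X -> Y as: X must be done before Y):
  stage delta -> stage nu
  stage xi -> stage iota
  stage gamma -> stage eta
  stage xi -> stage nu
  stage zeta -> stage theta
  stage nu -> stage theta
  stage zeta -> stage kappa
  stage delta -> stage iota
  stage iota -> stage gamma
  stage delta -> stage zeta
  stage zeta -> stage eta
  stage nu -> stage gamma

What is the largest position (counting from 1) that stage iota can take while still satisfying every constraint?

Every stage that must follow stage iota has to come after it. Tracing all chains starting from stage iota, those stages are: stage eta, stage gamma — 2 in total.
With 2 mandatory successors out of 9 stages total, the latest slot for stage iota is 9−2 = 7, and it's reachable by doing all non-successors before stage iota.

7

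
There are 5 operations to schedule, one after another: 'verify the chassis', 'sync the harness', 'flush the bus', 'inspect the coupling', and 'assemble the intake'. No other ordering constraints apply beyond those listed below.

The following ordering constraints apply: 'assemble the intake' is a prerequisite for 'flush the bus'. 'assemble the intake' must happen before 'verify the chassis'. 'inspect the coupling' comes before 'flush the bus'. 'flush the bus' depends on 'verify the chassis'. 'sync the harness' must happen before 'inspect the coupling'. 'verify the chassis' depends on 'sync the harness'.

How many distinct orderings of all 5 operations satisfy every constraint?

5

The operations with no prerequisites are 'sync the harness', 'assemble the intake'; any of them can be placed first.
Counting all ways to extend the partial order to a total order gives 5.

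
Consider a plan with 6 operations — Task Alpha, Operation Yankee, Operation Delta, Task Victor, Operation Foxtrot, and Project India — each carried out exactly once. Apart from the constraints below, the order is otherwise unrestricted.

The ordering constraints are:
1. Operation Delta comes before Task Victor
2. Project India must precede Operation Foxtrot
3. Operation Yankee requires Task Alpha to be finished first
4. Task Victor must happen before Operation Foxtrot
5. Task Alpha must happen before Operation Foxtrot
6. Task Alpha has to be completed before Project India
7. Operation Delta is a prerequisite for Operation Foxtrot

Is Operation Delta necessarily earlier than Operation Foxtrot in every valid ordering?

Yes

Tracing the constraints gives a chain: Operation Delta → Operation Foxtrot.
So Operation Delta must precede Operation Foxtrot in any valid ordering.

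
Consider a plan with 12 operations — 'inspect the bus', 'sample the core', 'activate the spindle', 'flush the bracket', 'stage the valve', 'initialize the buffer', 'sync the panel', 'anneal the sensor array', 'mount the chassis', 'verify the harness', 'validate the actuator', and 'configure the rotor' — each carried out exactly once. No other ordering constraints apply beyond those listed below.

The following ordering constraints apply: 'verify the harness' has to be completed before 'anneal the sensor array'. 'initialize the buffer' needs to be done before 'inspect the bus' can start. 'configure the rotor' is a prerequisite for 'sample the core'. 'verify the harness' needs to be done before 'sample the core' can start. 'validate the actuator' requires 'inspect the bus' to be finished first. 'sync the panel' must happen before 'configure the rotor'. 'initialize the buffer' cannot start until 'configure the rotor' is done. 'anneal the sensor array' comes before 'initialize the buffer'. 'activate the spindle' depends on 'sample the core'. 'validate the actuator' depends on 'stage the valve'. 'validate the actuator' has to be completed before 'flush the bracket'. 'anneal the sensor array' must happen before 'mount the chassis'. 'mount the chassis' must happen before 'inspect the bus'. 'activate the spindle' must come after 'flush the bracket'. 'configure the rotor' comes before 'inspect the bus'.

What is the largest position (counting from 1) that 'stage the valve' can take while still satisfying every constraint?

Every operation that must follow 'stage the valve' has to come after it. Tracing all chains starting from 'stage the valve', those operations are: 'activate the spindle', 'flush the bracket', 'validate the actuator' — 3 in total.
So at least 3 operations follow 'stage the valve', putting 'stage the valve' no later than position 9. That position is achievable by scheduling everything else first.

9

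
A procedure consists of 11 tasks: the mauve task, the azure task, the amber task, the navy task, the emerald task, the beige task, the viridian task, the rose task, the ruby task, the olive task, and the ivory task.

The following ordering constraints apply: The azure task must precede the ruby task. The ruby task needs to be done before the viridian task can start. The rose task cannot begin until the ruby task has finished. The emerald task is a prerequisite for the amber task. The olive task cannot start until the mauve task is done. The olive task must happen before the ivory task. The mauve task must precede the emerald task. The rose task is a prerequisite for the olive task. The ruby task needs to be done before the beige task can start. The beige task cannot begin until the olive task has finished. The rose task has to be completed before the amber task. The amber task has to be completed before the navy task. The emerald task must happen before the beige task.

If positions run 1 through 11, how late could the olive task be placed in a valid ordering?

9

Every task that must follow the olive task has to come after it. Tracing all chains starting from the olive task, those tasks are: the beige task, the ivory task — 2 in total.
With 2 mandatory successors out of 11 tasks total, the latest slot for the olive task is 11−2 = 9, and it's reachable by doing all non-successors before the olive task.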